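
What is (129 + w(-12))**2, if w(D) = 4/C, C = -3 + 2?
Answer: 15625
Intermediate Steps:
C = -1
w(D) = -4 (w(D) = 4/(-1) = 4*(-1) = -4)
(129 + w(-12))**2 = (129 - 4)**2 = 125**2 = 15625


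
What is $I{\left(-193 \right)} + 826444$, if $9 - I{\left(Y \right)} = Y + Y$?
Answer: $826839$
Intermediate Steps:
$I{\left(Y \right)} = 9 - 2 Y$ ($I{\left(Y \right)} = 9 - \left(Y + Y\right) = 9 - 2 Y$)
$I{\left(-193 \right)} + 826444 = \left(9 - -386\right) + 826444 = \left(9 + 386\right) + 826444 = 395 + 826444 = 826839$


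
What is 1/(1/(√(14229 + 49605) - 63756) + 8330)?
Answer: 33859481573904/282049480979532841 + √63834/282049480979532841 ≈ 0.00012005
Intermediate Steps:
1/(1/(√(14229 + 49605) - 63756) + 8330) = 1/(1/(√63834 - 63756) + 8330) = 1/(1/(-63756 + √63834) + 8330) = 1/(8330 + 1/(-63756 + √63834))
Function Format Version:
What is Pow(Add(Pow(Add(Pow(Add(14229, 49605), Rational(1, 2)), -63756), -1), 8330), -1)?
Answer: Add(Rational(33859481573904, 282049480979532841), Mul(Rational(1, 282049480979532841), Pow(63834, Rational(1, 2)))) ≈ 0.00012005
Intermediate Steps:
Pow(Add(Pow(Add(Pow(Add(14229, 49605), Rational(1, 2)), -63756), -1), 8330), -1) = Pow(Add(Pow(Add(Pow(63834, Rational(1, 2)), -63756), -1), 8330), -1) = Pow(Add(Pow(Add(-63756, Pow(63834, Rational(1, 2))), -1), 8330), -1) = Pow(Add(8330, Pow(Add(-63756, Pow(63834, Rational(1, 2))), -1)), -1)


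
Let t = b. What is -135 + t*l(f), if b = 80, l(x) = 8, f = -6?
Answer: 505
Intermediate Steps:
t = 80
-135 + t*l(f) = -135 + 80*8 = -135 + 640 = 505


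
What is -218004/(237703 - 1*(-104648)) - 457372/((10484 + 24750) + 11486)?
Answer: -13897242371/1332886560 ≈ -10.426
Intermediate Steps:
-218004/(237703 - 1*(-104648)) - 457372/((10484 + 24750) + 11486) = -218004/(237703 + 104648) - 457372/(35234 + 11486) = -218004/342351 - 457372/46720 = -218004*1/342351 - 457372*1/46720 = -72668/114117 - 114343/11680 = -13897242371/1332886560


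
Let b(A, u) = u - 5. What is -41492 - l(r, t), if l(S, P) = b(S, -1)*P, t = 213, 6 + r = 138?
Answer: -40214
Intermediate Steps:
r = 132 (r = -6 + 138 = 132)
b(A, u) = -5 + u
l(S, P) = -6*P (l(S, P) = (-5 - 1)*P = -6*P)
-41492 - l(r, t) = -41492 - (-6)*213 = -41492 - 1*(-1278) = -41492 + 1278 = -40214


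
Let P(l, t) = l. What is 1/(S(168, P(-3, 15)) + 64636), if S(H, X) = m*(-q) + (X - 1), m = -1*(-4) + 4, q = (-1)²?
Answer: 1/64624 ≈ 1.5474e-5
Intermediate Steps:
q = 1
m = 8 (m = 4 + 4 = 8)
S(H, X) = -9 + X (S(H, X) = 8*(-1*1) + (X - 1) = 8*(-1) + (-1 + X) = -8 + (-1 + X) = -9 + X)
1/(S(168, P(-3, 15)) + 64636) = 1/((-9 - 3) + 64636) = 1/(-12 + 64636) = 1/64624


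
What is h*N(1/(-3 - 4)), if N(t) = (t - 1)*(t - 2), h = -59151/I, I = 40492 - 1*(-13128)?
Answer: -354906/131369 ≈ -2.7016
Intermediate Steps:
I = 53620 (I = 40492 + 13128 = 53620)
h = -59151/53620 ≈ -1.1032
N(t) = (-1 + t)*(-2 + t)
h*N(1/(-3 - 4)) = -59151*(2 + (1/(-3 - 4))**2 - 3/(-3 - 4))/53620 = -59151*(2 + (1/(-7))**2 - 3/(-7))/53620 = -59151*(2 + (-1/7)**2 - 3*(-1/7))/53620 = -59151*(2 + 1/49 + 3/7)/53620 = -59151/53620*120/49 = -354906/131369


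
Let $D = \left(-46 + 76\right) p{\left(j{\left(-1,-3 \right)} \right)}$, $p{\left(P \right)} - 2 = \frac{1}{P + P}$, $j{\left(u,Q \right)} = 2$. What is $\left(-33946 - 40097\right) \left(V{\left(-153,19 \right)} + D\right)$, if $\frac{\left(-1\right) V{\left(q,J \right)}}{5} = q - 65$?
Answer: $- \frac{171409545}{2} \approx -8.5705 \cdot 10^{7}$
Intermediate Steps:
$V{\left(q,J \right)} = 325 - 5 q$ ($V{\left(q,J \right)} = - 5 \left(q - 65\right) = - 5 \left(-65 + q\right) = 325 - 5 q$)
$p{\left(P \right)} = 2 + \frac{1}{2 P}$ ($p{\left(P \right)} = 2 + \frac{1}{P + P} = 2 + \frac{1}{2 P}$)
$D = \frac{135}{2}$ ($D = \left(-46 + 76\right) \left(2 + \frac{1}{2 \cdot 2}\right) = 30 \left(2 + \frac{1}{2} \cdot \frac{1}{2}\right) = 30 \left(2 + \frac{1}{4}\right) = 30 \cdot \frac{9}{4} = \frac{135}{2} \approx 67.5$)
$\left(-33946 - 40097\right) \left(V{\left(-153,19 \right)} + D\right) = \left(-33946 - 40097\right) \left(\left(325 - -765\right) + \frac{135}{2}\right) = - 74043 \left(\left(325 + 765\right) + \frac{135}{2}\right) = - 74043 \left(1090 + \frac{135}{2}\right) = \left(-74043\right) \frac{2315}{2} = - \frac{171409545}{2}$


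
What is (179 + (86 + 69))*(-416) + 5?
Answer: -138939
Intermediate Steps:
(179 + (86 + 69))*(-416) + 5 = (179 + 155)*(-416) + 5 = 334*(-416) + 5 = -138944 + 5 = -138939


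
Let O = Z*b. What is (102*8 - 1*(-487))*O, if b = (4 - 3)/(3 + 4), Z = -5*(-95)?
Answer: 618925/7 ≈ 88418.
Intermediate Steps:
Z = 475
b = ⅐ (b = 1/7 = 1*(⅐) = ⅐ ≈ 0.14286)
O = 475/7 (O = 475*(⅐) = 475/7 ≈ 67.857)
(102*8 - 1*(-487))*O = (102*8 - 1*(-487))*(475/7) = (816 + 487)*(475/7) = 1303*(475/7) = 618925/7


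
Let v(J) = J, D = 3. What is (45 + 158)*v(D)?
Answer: 609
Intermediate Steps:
(45 + 158)*v(D) = (45 + 158)*3 = 203*3 = 609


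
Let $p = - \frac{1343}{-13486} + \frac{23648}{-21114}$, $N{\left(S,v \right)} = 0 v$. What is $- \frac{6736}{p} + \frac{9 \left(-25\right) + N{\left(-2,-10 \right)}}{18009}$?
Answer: $\frac{1918986953118347}{290706106413} \approx 6601.1$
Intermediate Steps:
$N{\left(S,v \right)} = 0$
$p = - \frac{145280413}{142371702}$ ($p = \left(-1343\right) \left(- \frac{1}{13486}\right) + 23648 \left(- \frac{1}{21114}\right) = \frac{1343}{13486} - \frac{11824}{10557} = - \frac{145280413}{142371702} \approx -1.0204$)
$- \frac{6736}{p} + \frac{9 \left(-25\right) + N{\left(-2,-10 \right)}}{18009} = - \frac{6736}{- \frac{145280413}{142371702}} + \frac{9 \left(-25\right) + 0}{18009} = \left(-6736\right) \left(- \frac{142371702}{145280413}\right) + \left(-225 + 0\right) \frac{1}{18009} = \frac{959015784672}{145280413} - \frac{25}{2001} = \frac{1918986953118347}{290706106413}$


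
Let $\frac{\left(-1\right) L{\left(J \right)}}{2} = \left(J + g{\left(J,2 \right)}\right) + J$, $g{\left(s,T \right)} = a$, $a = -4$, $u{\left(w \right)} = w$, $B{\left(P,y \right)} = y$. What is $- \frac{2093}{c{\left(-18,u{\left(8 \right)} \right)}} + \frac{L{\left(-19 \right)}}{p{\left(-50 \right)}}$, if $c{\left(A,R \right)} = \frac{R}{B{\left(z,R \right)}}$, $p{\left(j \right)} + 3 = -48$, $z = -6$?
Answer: $- \frac{35609}{17} \approx -2094.6$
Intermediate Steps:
$p{\left(j \right)} = -51$ ($p{\left(j \right)} = -3 - 48 = -51$)
$g{\left(s,T \right)} = -4$
$c{\left(A,R \right)} = 1$ ($c{\left(A,R \right)} = \frac{R}{R} = 1$)
$L{\left(J \right)} = 8 - 4 J$ ($L{\left(J \right)} = - 2 \left(\left(J - 4\right) + J\right) = - 2 \left(\left(-4 + J\right) + J\right) = - 2 \left(-4 + 2 J\right) = 8 - 4 J$)
$- \frac{2093}{c{\left(-18,u{\left(8 \right)} \right)}} + \frac{L{\left(-19 \right)}}{p{\left(-50 \right)}} = - \frac{2093}{1} + \frac{8 - -76}{-51} = \left(-2093\right) 1 + \left(8 + 76\right) \left(- \frac{1}{51}\right) = -2093 + 84 \left(- \frac{1}{51}\right) = -2093 - \frac{28}{17} = - \frac{35609}{17}$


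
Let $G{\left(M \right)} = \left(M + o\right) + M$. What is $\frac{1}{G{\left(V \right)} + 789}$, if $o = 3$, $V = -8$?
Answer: $\frac{1}{776} \approx 0.0012887$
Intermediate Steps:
$G{\left(M \right)} = 3 + 2 M$ ($G{\left(M \right)} = \left(M + 3\right) + M = \left(3 + M\right) + M = 3 + 2 M$)
$\frac{1}{G{\left(V \right)} + 789} = \frac{1}{\left(3 + 2 \left(-8\right)\right) + 789} = \frac{1}{\left(3 - 16\right) + 789} = \frac{1}{-13 + 789} = \frac{1}{776}$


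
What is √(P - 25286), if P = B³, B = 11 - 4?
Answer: I*√24943 ≈ 157.93*I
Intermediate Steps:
B = 7
P = 343 (P = 7³ = 343)
√(P - 25286) = √(343 - 25286) = √(-24943) = I*√24943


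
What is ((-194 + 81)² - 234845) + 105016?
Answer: -117060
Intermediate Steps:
((-194 + 81)² - 234845) + 105016 = ((-113)² - 234845) + 105016 = (12769 - 234845) + 105016 = -222076 + 105016 = -117060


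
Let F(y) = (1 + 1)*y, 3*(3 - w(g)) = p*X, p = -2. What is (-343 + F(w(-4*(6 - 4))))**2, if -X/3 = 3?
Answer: 121801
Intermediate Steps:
X = -9 (X = -3*3 = -9)
w(g) = -3 (w(g) = 3 - (-2)*(-9)/3 = 3 - 1/3*18 = 3 - 6 = -3)
F(y) = 2*y
(-343 + F(w(-4*(6 - 4))))**2 = (-343 + 2*(-3))**2 = (-343 - 6)**2 = (-349)**2 = 121801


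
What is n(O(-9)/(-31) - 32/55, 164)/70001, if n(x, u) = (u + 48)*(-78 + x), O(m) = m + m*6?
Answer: -27669604/119351705 ≈ -0.23183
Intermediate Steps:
O(m) = 7*m (O(m) = m + 6*m = 7*m)
n(x, u) = (-78 + x)*(48 + u) (n(x, u) = (48 + u)*(-78 + x) = (-78 + x)*(48 + u))
n(O(-9)/(-31) - 32/55, 164)/70001 = (-3744 - 78*164 + 48*((7*(-9))/(-31) - 32/55) + 164*((7*(-9))/(-31) - 32/55))/70001 = (-3744 - 12792 + 48*(-63*(-1/31) - 32*1/55) + 164*(-63*(-1/31) - 32*1/55))*(1/70001) = (-3744 - 12792 + 48*(63/31 - 32/55) + 164*(63/31 - 32/55))*(1/70001) = (-3744 - 12792 + 48*(2473/1705) + 164*(2473/1705))*(1/70001) = (-3744 - 12792 + 118704/1705 + 405572/1705)*(1/70001) = -27669604/1705*1/70001 = -27669604/119351705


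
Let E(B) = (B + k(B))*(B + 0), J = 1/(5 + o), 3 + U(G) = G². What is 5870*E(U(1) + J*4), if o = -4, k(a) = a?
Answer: 46960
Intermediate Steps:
U(G) = -3 + G²
J = 1 (J = 1/(5 - 4) = 1/1 = 1)
E(B) = 2*B² (E(B) = (B + B)*(B + 0) = (2*B)*B = 2*B²)
5870*E(U(1) + J*4) = 5870*(2*((-3 + 1²) + 1*4)²) = 5870*(2*((-3 + 1) + 4)²) = 5870*(2*(-2 + 4)²) = 5870*(2*2²) = 5870*(2*4) = 5870*8 = 46960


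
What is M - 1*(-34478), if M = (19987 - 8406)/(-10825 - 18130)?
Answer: 998298909/28955 ≈ 34478.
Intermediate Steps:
M = -11581/28955 (M = 11581/(-28955) = 11581*(-1/28955) = -11581/28955 ≈ -0.39997)
M - 1*(-34478) = -11581/28955 - 1*(-34478) = -11581/28955 + 34478 = 998298909/28955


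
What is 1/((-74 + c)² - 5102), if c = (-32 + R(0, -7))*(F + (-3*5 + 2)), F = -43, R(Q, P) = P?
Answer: 1/4446998 ≈ 2.2487e-7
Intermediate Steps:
c = 2184 (c = (-32 - 7)*(-43 + (-3*5 + 2)) = -39*(-43 + (-15 + 2)) = -39*(-43 - 13) = -39*(-56) = 2184)
1/((-74 + c)² - 5102) = 1/((-74 + 2184)² - 5102) = 1/(2110² - 5102) = 1/(4452100 - 5102) = 1/4446998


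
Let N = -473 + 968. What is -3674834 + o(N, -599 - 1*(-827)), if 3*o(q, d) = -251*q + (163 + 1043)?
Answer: -3715847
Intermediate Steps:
N = 495
o(q, d) = 402 - 251*q/3 (o(q, d) = (-251*q + (163 + 1043))/3 = (-251*q + 1206)/3 = (1206 - 251*q)/3 = 402 - 251*q/3)
-3674834 + o(N, -599 - 1*(-827)) = -3674834 + (402 - 251/3*495) = -3674834 + (402 - 41415) = -3674834 - 41013 = -3715847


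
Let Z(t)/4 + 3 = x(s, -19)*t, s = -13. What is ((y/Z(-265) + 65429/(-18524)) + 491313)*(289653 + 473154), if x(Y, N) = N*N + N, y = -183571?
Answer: 52433655049844761865/139907141 ≈ 3.7477e+11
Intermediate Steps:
x(Y, N) = N + N**2 (x(Y, N) = N**2 + N = N + N**2)
Z(t) = -12 + 1368*t (Z(t) = -12 + 4*((-19*(1 - 19))*t) = -12 + 4*((-19*(-18))*t) = -12 + 4*(342*t) = -12 + 1368*t)
((y/Z(-265) + 65429/(-18524)) + 491313)*(289653 + 473154) = ((-183571/(-12 + 1368*(-265)) + 65429/(-18524)) + 491313)*(289653 + 473154) = ((-183571/(-12 - 362520) + 65429*(-1/18524)) + 491313)*762807 = ((-183571/(-362532) - 65429/18524) + 491313)*762807 = ((-183571*(-1/362532) - 65429/18524) + 491313)*762807 = ((183571/362532 - 65429/18524) + 491313)*762807 = (-1269977314/419721423 + 491313)*762807 = (206213321521085/419721423)*762807 = 52433655049844761865/139907141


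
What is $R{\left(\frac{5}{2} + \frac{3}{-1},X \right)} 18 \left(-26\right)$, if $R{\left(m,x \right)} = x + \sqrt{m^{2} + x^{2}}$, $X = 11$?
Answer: $-5148 - 234 \sqrt{485} \approx -10301.0$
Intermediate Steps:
$R{\left(\frac{5}{2} + \frac{3}{-1},X \right)} 18 \left(-26\right) = \left(11 + \sqrt{\left(\frac{5}{2} + \frac{3}{-1}\right)^{2} + 11^{2}}\right) 18 \left(-26\right) = \left(11 + \sqrt{\left(5 \cdot \frac{1}{2} + 3 \left(-1\right)\right)^{2} + 121}\right) 18 \left(-26\right) = \left(11 + \sqrt{\left(\frac{5}{2} - 3\right)^{2} + 121}\right) 18 \left(-26\right) = \left(11 + \sqrt{\left(- \frac{1}{2}\right)^{2} + 121}\right) 18 \left(-26\right) = \left(11 + \sqrt{\frac{1}{4} + 121}\right) 18 \left(-26\right) = \left(11 + \sqrt{\frac{485}{4}}\right) 18 \left(-26\right) = \left(11 + \frac{\sqrt{485}}{2}\right) 18 \left(-26\right) = \left(198 + 9 \sqrt{485}\right) \left(-26\right) = -5148 - 234 \sqrt{485}$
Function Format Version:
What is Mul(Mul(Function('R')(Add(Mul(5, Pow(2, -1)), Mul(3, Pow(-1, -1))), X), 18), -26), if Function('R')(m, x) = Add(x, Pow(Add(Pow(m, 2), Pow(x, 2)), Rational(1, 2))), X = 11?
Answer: Add(-5148, Mul(-234, Pow(485, Rational(1, 2)))) ≈ -10301.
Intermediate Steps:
Mul(Mul(Function('R')(Add(Mul(5, Pow(2, -1)), Mul(3, Pow(-1, -1))), X), 18), -26) = Mul(Mul(Add(11, Pow(Add(Pow(Add(Mul(5, Pow(2, -1)), Mul(3, Pow(-1, -1))), 2), Pow(11, 2)), Rational(1, 2))), 18), -26) = Mul(Mul(Add(11, Pow(Add(Pow(Add(Mul(5, Rational(1, 2)), Mul(3, -1)), 2), 121), Rational(1, 2))), 18), -26) = Mul(Mul(Add(11, Pow(Add(Pow(Add(Rational(5, 2), -3), 2), 121), Rational(1, 2))), 18), -26) = Mul(Mul(Add(11, Pow(Add(Pow(Rational(-1, 2), 2), 121), Rational(1, 2))), 18), -26) = Mul(Mul(Add(11, Pow(Add(Rational(1, 4), 121), Rational(1, 2))), 18), -26) = Mul(Mul(Add(11, Pow(Rational(485, 4), Rational(1, 2))), 18), -26) = Mul(Mul(Add(11, Mul(Rational(1, 2), Pow(485, Rational(1, 2)))), 18), -26) = Mul(Add(198, Mul(9, Pow(485, Rational(1, 2)))), -26) = Add(-5148, Mul(-234, Pow(485, Rational(1, 2))))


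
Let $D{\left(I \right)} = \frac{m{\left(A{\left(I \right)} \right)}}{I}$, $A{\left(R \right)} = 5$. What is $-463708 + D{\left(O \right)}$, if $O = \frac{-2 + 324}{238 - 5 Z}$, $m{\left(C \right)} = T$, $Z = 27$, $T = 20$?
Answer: $- \frac{74655958}{161} \approx -4.637 \cdot 10^{5}$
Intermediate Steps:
$m{\left(C \right)} = 20$
$O = \frac{322}{103}$ ($O = \frac{-2 + 324}{238 - 135} = \frac{322}{238 - 135} = \frac{322}{103} \approx 3.1262$)
$D{\left(I \right)} = \frac{20}{I}$
$-463708 + D{\left(O \right)} = -463708 + \frac{20}{\frac{322}{103}} = -463708 + 20 \cdot \frac{103}{322} = -463708 + \frac{1030}{161} = - \frac{74655958}{161}$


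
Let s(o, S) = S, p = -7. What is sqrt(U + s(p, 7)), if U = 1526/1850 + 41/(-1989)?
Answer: sqrt(117409102889)/122655 ≈ 2.7936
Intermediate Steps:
U = 1479682/1839825 (U = 1526*(1/1850) + 41*(-1/1989) = 763/925 - 41/1989 = 1479682/1839825 ≈ 0.80425)
sqrt(U + s(p, 7)) = sqrt(1479682/1839825 + 7) = sqrt(14358457/1839825) = sqrt(117409102889)/122655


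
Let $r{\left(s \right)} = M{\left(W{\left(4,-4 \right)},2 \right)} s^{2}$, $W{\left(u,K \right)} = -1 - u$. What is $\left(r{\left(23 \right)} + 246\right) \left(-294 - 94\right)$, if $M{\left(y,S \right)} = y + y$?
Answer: $1957072$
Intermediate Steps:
$M{\left(y,S \right)} = 2 y$
$r{\left(s \right)} = - 10 s^{2}$ ($r{\left(s \right)} = 2 \left(-1 - 4\right) s^{2} = 2 \left(-5\right) s^{2} = - 10 s^{2}$)
$\left(r{\left(23 \right)} + 246\right) \left(-294 - 94\right) = \left(- 10 \cdot 23^{2} + 246\right) \left(-294 - 94\right) = \left(\left(-10\right) 529 + 246\right) \left(-388\right) = \left(-5290 + 246\right) \left(-388\right) = \left(-5044\right) \left(-388\right) = 1957072$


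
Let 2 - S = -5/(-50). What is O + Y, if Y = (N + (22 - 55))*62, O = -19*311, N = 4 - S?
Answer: -39124/5 ≈ -7824.8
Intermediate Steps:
S = 19/10 (S = 2 - (-5)/(-50) = 2 - (-5)*(-1)/50 = 2 - 1*⅒ = 2 - ⅒ = 19/10 ≈ 1.9000)
N = 21/10 (N = 4 - 1*19/10 = 4 - 19/10 = 21/10 ≈ 2.1000)
O = -5909
Y = -9579/5 (Y = (21/10 + (22 - 55))*62 = (21/10 - 33)*62 = -309/10*62 = -9579/5 ≈ -1915.8)
O + Y = -5909 - 9579/5 = -39124/5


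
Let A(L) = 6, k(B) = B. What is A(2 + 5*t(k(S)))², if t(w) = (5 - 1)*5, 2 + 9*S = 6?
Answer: 36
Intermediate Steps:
S = 4/9 (S = -2/9 + (⅑)*6 = -2/9 + ⅔ = 4/9 ≈ 0.44444)
t(w) = 20 (t(w) = 4*5 = 20)
A(2 + 5*t(k(S)))² = 6² = 36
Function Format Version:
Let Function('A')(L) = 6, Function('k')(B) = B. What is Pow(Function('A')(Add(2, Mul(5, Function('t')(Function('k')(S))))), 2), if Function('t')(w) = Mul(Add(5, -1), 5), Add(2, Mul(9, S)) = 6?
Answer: 36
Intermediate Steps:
S = Rational(4, 9) (S = Add(Rational(-2, 9), Mul(Rational(1, 9), 6)) = Add(Rational(-2, 9), Rational(2, 3)) = Rational(4, 9) ≈ 0.44444)
Function('t')(w) = 20 (Function('t')(w) = Mul(4, 5) = 20)
Pow(Function('A')(Add(2, Mul(5, Function('t')(Function('k')(S))))), 2) = Pow(6, 2) = 36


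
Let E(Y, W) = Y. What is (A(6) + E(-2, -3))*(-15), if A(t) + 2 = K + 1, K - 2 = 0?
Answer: 15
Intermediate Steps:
K = 2 (K = 2 + 0 = 2)
A(t) = 1 (A(t) = -2 + (2 + 1) = -2 + 3 = 1)
(A(6) + E(-2, -3))*(-15) = (1 - 2)*(-15) = -1*(-15) = 15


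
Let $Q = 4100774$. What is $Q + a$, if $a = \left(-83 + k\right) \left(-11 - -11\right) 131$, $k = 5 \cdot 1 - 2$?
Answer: $4100774$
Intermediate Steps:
$k = 3$ ($k = 5 - 2 = 3$)
$a = 0$ ($a = \left(-83 + 3\right) \left(-11 - -11\right) 131 = - 80 \left(-11 + 11\right) 131 = \left(-80\right) 0 \cdot 131 = 0 \cdot 131 = 0$)
$Q + a = 4100774 + 0 = 4100774$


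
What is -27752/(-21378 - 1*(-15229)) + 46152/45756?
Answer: 43155810/7815379 ≈ 5.5219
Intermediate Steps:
-27752/(-21378 - 1*(-15229)) + 46152/45756 = -27752/(-21378 + 15229) + 46152*(1/45756) = -27752/(-6149) + 1282/1271 = -27752*(-1/6149) + 1282/1271 = 27752/6149 + 1282/1271 = 43155810/7815379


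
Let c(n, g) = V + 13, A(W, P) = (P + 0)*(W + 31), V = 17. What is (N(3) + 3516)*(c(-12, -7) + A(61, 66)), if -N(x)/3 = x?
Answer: 21399714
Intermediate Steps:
A(W, P) = P*(31 + W)
c(n, g) = 30 (c(n, g) = 17 + 13 = 30)
N(x) = -3*x
(N(3) + 3516)*(c(-12, -7) + A(61, 66)) = (-3*3 + 3516)*(30 + 66*(31 + 61)) = (-9 + 3516)*(30 + 66*92) = 3507*(30 + 6072) = 3507*6102 = 21399714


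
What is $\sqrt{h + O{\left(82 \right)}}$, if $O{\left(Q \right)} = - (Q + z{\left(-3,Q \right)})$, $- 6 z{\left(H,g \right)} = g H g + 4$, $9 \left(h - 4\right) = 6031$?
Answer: $\frac{i \sqrt{24923}}{3} \approx 52.623 i$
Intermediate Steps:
$h = \frac{6067}{9}$ ($h = 4 + \frac{1}{9} \cdot 6031 = 4 + \frac{6031}{9} = \frac{6067}{9} \approx 674.11$)
$z{\left(H,g \right)} = - \frac{2}{3} - \frac{H g^{2}}{6}$ ($z{\left(H,g \right)} = - \frac{g H g + 4}{6} = - \frac{H g g + 4}{6} = - \frac{H g^{2} + 4}{6} = - \frac{4 + H g^{2}}{6} = - \frac{2}{3} - \frac{H g^{2}}{6}$)
$O{\left(Q \right)} = \frac{2}{3} - Q - \frac{Q^{2}}{2}$ ($O{\left(Q \right)} = - (Q - \left(\frac{2}{3} - \frac{Q^{2}}{2}\right)) = - (Q + \left(- \frac{2}{3} + \frac{Q^{2}}{2}\right)) = - (- \frac{2}{3} + Q + \frac{Q^{2}}{2}) = \frac{2}{3} - Q - \frac{Q^{2}}{2}$)
$\sqrt{h + O{\left(82 \right)}} = \sqrt{\frac{6067}{9} - \left(\frac{244}{3} + 3362\right)} = \sqrt{\frac{6067}{9} - \frac{10330}{3}} = \sqrt{- \frac{24923}{9}} = \frac{i \sqrt{24923}}{3}$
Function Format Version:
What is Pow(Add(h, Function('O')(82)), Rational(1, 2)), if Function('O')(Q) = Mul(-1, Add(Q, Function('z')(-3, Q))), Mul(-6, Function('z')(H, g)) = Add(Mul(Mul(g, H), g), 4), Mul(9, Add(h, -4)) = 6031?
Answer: Mul(Rational(1, 3), I, Pow(24923, Rational(1, 2))) ≈ Mul(52.623, I)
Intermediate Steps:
h = Rational(6067, 9) (h = Add(4, Mul(Rational(1, 9), 6031)) = Add(4, Rational(6031, 9)) = Rational(6067, 9) ≈ 674.11)
Function('z')(H, g) = Add(Rational(-2, 3), Mul(Rational(-1, 6), H, Pow(g, 2))) (Function('z')(H, g) = Mul(Rational(-1, 6), Add(Mul(Mul(g, H), g), 4)) = Mul(Rational(-1, 6), Add(Mul(Mul(H, g), g), 4)) = Mul(Rational(-1, 6), Add(Mul(H, Pow(g, 2)), 4)) = Mul(Rational(-1, 6), Add(4, Mul(H, Pow(g, 2)))) = Add(Rational(-2, 3), Mul(Rational(-1, 6), H, Pow(g, 2))))
Function('O')(Q) = Add(Rational(2, 3), Mul(-1, Q), Mul(Rational(-1, 2), Pow(Q, 2))) (Function('O')(Q) = Mul(-1, Add(Q, Add(Rational(-2, 3), Mul(Rational(-1, 6), -3, Pow(Q, 2))))) = Mul(-1, Add(Q, Add(Rational(-2, 3), Mul(Rational(1, 2), Pow(Q, 2))))) = Mul(-1, Add(Rational(-2, 3), Q, Mul(Rational(1, 2), Pow(Q, 2)))) = Add(Rational(2, 3), Mul(-1, Q), Mul(Rational(-1, 2), Pow(Q, 2))))
Pow(Add(h, Function('O')(82)), Rational(1, 2)) = Pow(Add(Rational(6067, 9), Add(Rational(2, 3), Mul(-1, 82), Mul(Rational(-1, 2), Pow(82, 2)))), Rational(1, 2)) = Pow(Add(Rational(6067, 9), Add(Rational(2, 3), -82, Mul(Rational(-1, 2), 6724))), Rational(1, 2)) = Pow(Add(Rational(6067, 9), Add(Rational(2, 3), -82, -3362)), Rational(1, 2)) = Pow(Add(Rational(6067, 9), Rational(-10330, 3)), Rational(1, 2)) = Pow(Rational(-24923, 9), Rational(1, 2)) = Mul(Rational(1, 3), I, Pow(24923, Rational(1, 2)))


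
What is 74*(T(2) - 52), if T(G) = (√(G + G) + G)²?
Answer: -2664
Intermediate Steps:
T(G) = (G + √2*√G)² (T(G) = (√(2*G) + G)² = (√2*√G + G)² = (G + √2*√G)²)
74*(T(2) - 52) = 74*((2 + √2*√2)² - 52) = 74*((2 + 2)² - 52) = 74*(4² - 52) = 74*(16 - 52) = 74*(-36) = -2664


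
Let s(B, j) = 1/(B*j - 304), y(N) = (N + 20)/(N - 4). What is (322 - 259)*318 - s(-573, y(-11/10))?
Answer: 619671637/30931 ≈ 20034.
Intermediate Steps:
y(N) = (20 + N)/(-4 + N)
s(B, j) = 1/(-304 + B*j)
(322 - 259)*318 - s(-573, y(-11/10)) = (322 - 259)*318 - 1/(-304 - 573*(20 - 11/10)/(-4 - 11/10)) = 63*318 - 1/(-304 - 573*(20 - 11*1/10)/(-4 - 11*1/10)) = 20034 - 1/(-304 - 573*(20 - 11/10)/(-4 - 11/10)) = 20034 - 1/(-304 - 573*189/((-51/10)*10)) = 20034 - 1/(-304 - (-1910)*189/(17*10)) = 20034 - 1/(-304 - 573*(-63/17)) = 20034 - 1/(-304 + 36099/17) = 20034 - 1/30931/17 = 20034 - 1*17/30931 = 20034 - 17/30931 = 619671637/30931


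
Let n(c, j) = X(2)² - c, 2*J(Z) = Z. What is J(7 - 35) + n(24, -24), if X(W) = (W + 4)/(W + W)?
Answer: -143/4 ≈ -35.750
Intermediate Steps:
X(W) = (4 + W)/(2*W) (X(W) = (4 + W)/((2*W)) = (4 + W)*(1/(2*W)) = (4 + W)/(2*W))
J(Z) = Z/2
n(c, j) = 9/4 - c (n(c, j) = ((½)*(4 + 2)/2)² - c = ((½)*(½)*6)² - c = (3/2)² - c = 9/4 - c)
J(7 - 35) + n(24, -24) = (7 - 35)/2 + (9/4 - 1*24) = (½)*(-28) + (9/4 - 24) = -14 - 87/4 = -143/4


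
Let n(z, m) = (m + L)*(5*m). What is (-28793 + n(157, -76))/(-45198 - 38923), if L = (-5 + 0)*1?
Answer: -1987/84121 ≈ -0.023621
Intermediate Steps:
L = -5 (L = -5*1 = -5)
n(z, m) = 5*m*(-5 + m) (n(z, m) = (m - 5)*(5*m) = (-5 + m)*(5*m) = 5*m*(-5 + m))
(-28793 + n(157, -76))/(-45198 - 38923) = (-28793 + 5*(-76)*(-5 - 76))/(-45198 - 38923) = (-28793 + 5*(-76)*(-81))/(-84121) = (-28793 + 30780)*(-1/84121) = 1987*(-1/84121) = -1987/84121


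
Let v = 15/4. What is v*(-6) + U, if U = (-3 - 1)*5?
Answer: -85/2 ≈ -42.500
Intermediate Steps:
v = 15/4 (v = 15*(¼) = 15/4 ≈ 3.7500)
U = -20 (U = -4*5 = -20)
v*(-6) + U = (15/4)*(-6) - 20 = -45/2 - 20 = -85/2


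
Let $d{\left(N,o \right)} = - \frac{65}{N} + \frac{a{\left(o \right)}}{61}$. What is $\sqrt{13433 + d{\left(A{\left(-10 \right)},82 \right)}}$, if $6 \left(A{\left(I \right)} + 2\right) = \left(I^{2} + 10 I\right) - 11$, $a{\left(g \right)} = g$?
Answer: $\frac{5 \sqrt{1059106461}}{1403} \approx 115.98$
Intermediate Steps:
$A{\left(I \right)} = - \frac{23}{6} + \frac{I^{2}}{6} + \frac{5 I}{3}$ ($A{\left(I \right)} = -2 + \frac{\left(I^{2} + 10 I\right) - 11}{6} = -2 + \frac{-11 + I^{2} + 10 I}{6} = -2 + \left(- \frac{11}{6} + \frac{I^{2}}{6} + \frac{5 I}{3}\right) = - \frac{23}{6} + \frac{I^{2}}{6} + \frac{5 I}{3}$)
$d{\left(N,o \right)} = - \frac{65}{N} + \frac{o}{61}$
$\sqrt{13433 + d{\left(A{\left(-10 \right)},82 \right)}} = \sqrt{13433 - \left(- \frac{82}{61} + \frac{65}{- \frac{23}{6} + \frac{\left(-10\right)^{2}}{6} + \frac{5}{3} \left(-10\right)}\right)} = \sqrt{13433 - \left(- \frac{82}{61} + \frac{65}{- \frac{23}{6} + \frac{1}{6} \cdot 100 - \frac{50}{3}}\right)} = \sqrt{13433 - \left(- \frac{82}{61} + \frac{65}{- \frac{23}{6} + \frac{50}{3} - \frac{50}{3}}\right)} = \sqrt{13433 - \left(- \frac{82}{61} + \frac{65}{- \frac{23}{6}}\right)} = \sqrt{13433 + \left(\left(-65\right) \left(- \frac{6}{23}\right) + \frac{82}{61}\right)} = \sqrt{13433 + \left(\frac{390}{23} + \frac{82}{61}\right)} = \sqrt{13433 + \frac{25676}{1403}} = \sqrt{\frac{18872175}{1403}} = \frac{5 \sqrt{1059106461}}{1403}$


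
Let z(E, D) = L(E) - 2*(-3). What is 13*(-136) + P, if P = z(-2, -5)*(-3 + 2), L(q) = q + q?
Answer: -1770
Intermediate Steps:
L(q) = 2*q
z(E, D) = 6 + 2*E (z(E, D) = 2*E - 2*(-3) = 2*E + 6 = 6 + 2*E)
P = -2 (P = (6 + 2*(-2))*(-3 + 2) = (6 - 4)*(-1) = 2*(-1) = -2)
13*(-136) + P = 13*(-136) - 2 = -1768 - 2 = -1770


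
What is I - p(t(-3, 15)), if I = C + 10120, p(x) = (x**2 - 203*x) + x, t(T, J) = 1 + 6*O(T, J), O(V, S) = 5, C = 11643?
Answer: 27064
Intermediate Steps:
t(T, J) = 31 (t(T, J) = 1 + 6*5 = 1 + 30 = 31)
p(x) = x**2 - 202*x
I = 21763 (I = 11643 + 10120 = 21763)
I - p(t(-3, 15)) = 21763 - 31*(-202 + 31) = 21763 - 31*(-171) = 21763 - 1*(-5301) = 21763 + 5301 = 27064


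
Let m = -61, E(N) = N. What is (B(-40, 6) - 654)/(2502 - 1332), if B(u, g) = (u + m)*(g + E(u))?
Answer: 278/117 ≈ 2.3761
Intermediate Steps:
B(u, g) = (-61 + u)*(g + u) (B(u, g) = (u - 61)*(g + u) = (-61 + u)*(g + u))
(B(-40, 6) - 654)/(2502 - 1332) = (((-40)² - 61*6 - 61*(-40) + 6*(-40)) - 654)/(2502 - 1332) = ((1600 - 366 + 2440 - 240) - 654)/1170 = (3434 - 654)*(1/1170) = 2780*(1/1170) = 278/117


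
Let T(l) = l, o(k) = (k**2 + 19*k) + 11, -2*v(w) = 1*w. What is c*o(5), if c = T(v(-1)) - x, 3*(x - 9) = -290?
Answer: 69299/6 ≈ 11550.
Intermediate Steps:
v(w) = -w/2
o(k) = 11 + k**2 + 19*k
x = -263/3 (x = 9 + (1/3)*(-290) = 9 - 290/3 = -263/3 ≈ -87.667)
c = 529/6 (c = -1/2*(-1) - 1*(-263/3) = 1/2 + 263/3 = 529/6 ≈ 88.167)
c*o(5) = 529*(11 + 5**2 + 19*5)/6 = 529*(11 + 25 + 95)/6 = (529/6)*131 = 69299/6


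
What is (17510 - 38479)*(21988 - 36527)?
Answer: 304868291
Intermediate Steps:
(17510 - 38479)*(21988 - 36527) = -20969*(-14539) = 304868291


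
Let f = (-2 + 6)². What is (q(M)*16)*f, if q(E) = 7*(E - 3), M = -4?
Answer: -12544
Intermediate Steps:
q(E) = -21 + 7*E (q(E) = 7*(-3 + E) = -21 + 7*E)
f = 16 (f = 4² = 16)
(q(M)*16)*f = ((-21 + 7*(-4))*16)*16 = ((-21 - 28)*16)*16 = -49*16*16 = -784*16 = -12544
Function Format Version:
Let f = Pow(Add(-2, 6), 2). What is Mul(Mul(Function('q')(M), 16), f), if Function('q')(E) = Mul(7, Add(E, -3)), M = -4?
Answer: -12544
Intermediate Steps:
Function('q')(E) = Add(-21, Mul(7, E)) (Function('q')(E) = Mul(7, Add(-3, E)) = Add(-21, Mul(7, E)))
f = 16 (f = Pow(4, 2) = 16)
Mul(Mul(Function('q')(M), 16), f) = Mul(Mul(Add(-21, Mul(7, -4)), 16), 16) = Mul(Mul(Add(-21, -28), 16), 16) = Mul(Mul(-49, 16), 16) = Mul(-784, 16) = -12544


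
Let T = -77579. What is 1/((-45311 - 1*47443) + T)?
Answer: -1/170333 ≈ -5.8709e-6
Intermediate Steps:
1/((-45311 - 1*47443) + T) = 1/((-45311 - 1*47443) - 77579) = 1/((-45311 - 47443) - 77579) = 1/(-92754 - 77579) = 1/(-170333) = -1/170333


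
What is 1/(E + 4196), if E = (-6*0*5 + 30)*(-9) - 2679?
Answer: 1/1247 ≈ 0.00080192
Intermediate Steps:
E = -2949 (E = (-3*0*5 + 30)*(-9) - 2679 = (0*5 + 30)*(-9) - 2679 = (0 + 30)*(-9) - 2679 = 30*(-9) - 2679 = -270 - 2679 = -2949)
1/(E + 4196) = 1/(-2949 + 4196) = 1/1247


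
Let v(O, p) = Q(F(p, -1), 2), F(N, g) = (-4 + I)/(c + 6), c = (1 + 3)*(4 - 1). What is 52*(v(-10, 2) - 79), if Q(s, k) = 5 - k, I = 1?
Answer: -3952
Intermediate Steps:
c = 12 (c = 4*3 = 12)
F(N, g) = -1/6 (F(N, g) = (-4 + 1)/(12 + 6) = -3/18 = -3*1/18 = -1/6)
v(O, p) = 3 (v(O, p) = 5 - 1*2 = 5 - 2 = 3)
52*(v(-10, 2) - 79) = 52*(3 - 79) = 52*(-76) = -3952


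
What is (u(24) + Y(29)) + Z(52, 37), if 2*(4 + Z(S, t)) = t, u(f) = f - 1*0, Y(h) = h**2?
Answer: 1759/2 ≈ 879.50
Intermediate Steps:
u(f) = f (u(f) = f + 0 = f)
Z(S, t) = -4 + t/2
(u(24) + Y(29)) + Z(52, 37) = (24 + 29**2) + (-4 + (1/2)*37) = (24 + 841) + (-4 + 37/2) = 865 + 29/2 = 1759/2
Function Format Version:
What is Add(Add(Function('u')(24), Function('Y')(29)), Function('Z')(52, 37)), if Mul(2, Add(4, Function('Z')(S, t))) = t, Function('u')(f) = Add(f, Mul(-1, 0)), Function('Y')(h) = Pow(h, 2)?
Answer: Rational(1759, 2) ≈ 879.50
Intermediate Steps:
Function('u')(f) = f (Function('u')(f) = Add(f, 0) = f)
Function('Z')(S, t) = Add(-4, Mul(Rational(1, 2), t))
Add(Add(Function('u')(24), Function('Y')(29)), Function('Z')(52, 37)) = Add(Add(24, Pow(29, 2)), Add(-4, Mul(Rational(1, 2), 37))) = Add(Add(24, 841), Add(-4, Rational(37, 2))) = Add(865, Rational(29, 2)) = Rational(1759, 2)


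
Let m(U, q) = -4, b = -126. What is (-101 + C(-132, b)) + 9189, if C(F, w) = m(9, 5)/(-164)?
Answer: 372609/41 ≈ 9088.0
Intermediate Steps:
C(F, w) = 1/41 (C(F, w) = -4/(-164) = -4*(-1/164) = 1/41)
(-101 + C(-132, b)) + 9189 = (-101 + 1/41) + 9189 = -4140/41 + 9189 = 372609/41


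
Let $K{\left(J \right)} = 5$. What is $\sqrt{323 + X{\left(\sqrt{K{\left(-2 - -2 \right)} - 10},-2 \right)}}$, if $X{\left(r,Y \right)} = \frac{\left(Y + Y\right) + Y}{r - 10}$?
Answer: $\sqrt{\frac{3236 - 323 i \sqrt{5}}{10 - i \sqrt{5}}} \approx 17.988 + 0.0036 i$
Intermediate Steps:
$X{\left(r,Y \right)} = \frac{3 Y}{-10 + r}$ ($X{\left(r,Y \right)} = \frac{2 Y + Y}{-10 + r} = \frac{3 Y}{-10 + r}$)
$\sqrt{323 + X{\left(\sqrt{K{\left(-2 - -2 \right)} - 10},-2 \right)}} = \sqrt{323 + 3 \left(-2\right) \frac{1}{-10 + \sqrt{5 - 10}}} = \sqrt{323 + 3 \left(-2\right) \frac{1}{-10 + \sqrt{-5}}} = \sqrt{323 + 3 \left(-2\right) \frac{1}{-10 + i \sqrt{5}}} = \sqrt{323 - \frac{6}{-10 + i \sqrt{5}}}$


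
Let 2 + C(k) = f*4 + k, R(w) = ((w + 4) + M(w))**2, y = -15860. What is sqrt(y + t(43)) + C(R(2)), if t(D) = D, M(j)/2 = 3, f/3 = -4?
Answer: 94 + I*sqrt(15817) ≈ 94.0 + 125.77*I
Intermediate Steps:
f = -12 (f = 3*(-4) = -12)
M(j) = 6 (M(j) = 2*3 = 6)
R(w) = (10 + w)**2 (R(w) = ((w + 4) + 6)**2 = ((4 + w) + 6)**2 = (10 + w)**2)
C(k) = -50 + k (C(k) = -2 + (-12*4 + k) = -2 + (-48 + k) = -50 + k)
sqrt(y + t(43)) + C(R(2)) = sqrt(-15860 + 43) + (-50 + (10 + 2)**2) = sqrt(-15817) + (-50 + 12**2) = I*sqrt(15817) + (-50 + 144) = I*sqrt(15817) + 94 = 94 + I*sqrt(15817)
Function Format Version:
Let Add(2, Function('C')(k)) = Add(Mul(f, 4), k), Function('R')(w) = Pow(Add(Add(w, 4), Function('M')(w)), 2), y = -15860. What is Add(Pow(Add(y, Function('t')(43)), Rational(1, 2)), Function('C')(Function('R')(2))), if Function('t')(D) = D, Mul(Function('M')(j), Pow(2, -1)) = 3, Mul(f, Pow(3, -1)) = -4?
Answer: Add(94, Mul(I, Pow(15817, Rational(1, 2)))) ≈ Add(94.000, Mul(125.77, I))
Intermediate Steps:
f = -12 (f = Mul(3, -4) = -12)
Function('M')(j) = 6 (Function('M')(j) = Mul(2, 3) = 6)
Function('R')(w) = Pow(Add(10, w), 2) (Function('R')(w) = Pow(Add(Add(w, 4), 6), 2) = Pow(Add(Add(4, w), 6), 2) = Pow(Add(10, w), 2))
Function('C')(k) = Add(-50, k) (Function('C')(k) = Add(-2, Add(Mul(-12, 4), k)) = Add(-2, Add(-48, k)) = Add(-50, k))
Add(Pow(Add(y, Function('t')(43)), Rational(1, 2)), Function('C')(Function('R')(2))) = Add(Pow(Add(-15860, 43), Rational(1, 2)), Add(-50, Pow(Add(10, 2), 2))) = Add(Pow(-15817, Rational(1, 2)), Add(-50, Pow(12, 2))) = Add(Mul(I, Pow(15817, Rational(1, 2))), Add(-50, 144)) = Add(Mul(I, Pow(15817, Rational(1, 2))), 94) = Add(94, Mul(I, Pow(15817, Rational(1, 2))))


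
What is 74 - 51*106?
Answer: -5332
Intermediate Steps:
74 - 51*106 = 74 - 5406 = -5332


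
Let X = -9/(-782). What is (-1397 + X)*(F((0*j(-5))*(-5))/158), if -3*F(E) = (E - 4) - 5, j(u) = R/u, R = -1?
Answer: -3277335/123556 ≈ -26.525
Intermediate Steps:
j(u) = -1/u
X = 9/782 (X = -9*(-1/782) = 9/782 ≈ 0.011509)
F(E) = 3 - E/3 (F(E) = -((E - 4) - 5)/3 = -((-4 + E) - 5)/3 = -(-9 + E)/3 = 3 - E/3)
(-1397 + X)*(F((0*j(-5))*(-5))/158) = (-1397 + 9/782)*((3 - 0*(-1/(-5))*(-5)/3)/158) = -1092445*(3 - 0*(-1*(-⅕))*(-5)/3)/(782*158) = -1092445*(3 - 0*(⅕)*(-5)/3)/(782*158) = -1092445*(3 - 0*(-5))/(782*158) = -1092445*(3 - ⅓*0)/(782*158) = -1092445*(3 + 0)/(782*158) = -3277335/(782*158) = -1092445/782*3/158 = -3277335/123556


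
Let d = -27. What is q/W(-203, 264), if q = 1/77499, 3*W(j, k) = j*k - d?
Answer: -1/1383744645 ≈ -7.2268e-10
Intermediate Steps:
W(j, k) = 9 + j*k/3 (W(j, k) = (j*k - 1*(-27))/3 = (j*k + 27)/3 = (27 + j*k)/3 = 9 + j*k/3)
q = 1/77499 ≈ 1.2903e-5
q/W(-203, 264) = 1/(77499*(9 + (⅓)*(-203)*264)) = 1/(77499*(9 - 17864)) = (1/77499)/(-17855) = (1/77499)*(-1/17855) = -1/1383744645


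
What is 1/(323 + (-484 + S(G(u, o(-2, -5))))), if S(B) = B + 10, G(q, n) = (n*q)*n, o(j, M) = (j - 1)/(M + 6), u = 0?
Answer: -1/151 ≈ -0.0066225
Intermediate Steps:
o(j, M) = (-1 + j)/(6 + M)
G(q, n) = q*n²
S(B) = 10 + B
1/(323 + (-484 + S(G(u, o(-2, -5))))) = 1/(323 + (-484 + (10 + 0*((-1 - 2)/(6 - 5))²))) = 1/(323 + (-484 + (10 + 0*(-3/1)²))) = 1/(323 + (-484 + (10 + 0*(1*(-3))²))) = 1/(323 + (-484 + (10 + 0*(-3)²))) = 1/(323 + (-484 + (10 + 0*9))) = 1/(323 + (-484 + (10 + 0))) = 1/(323 + (-484 + 10)) = 1/(323 - 474) = 1/(-151) = -1/151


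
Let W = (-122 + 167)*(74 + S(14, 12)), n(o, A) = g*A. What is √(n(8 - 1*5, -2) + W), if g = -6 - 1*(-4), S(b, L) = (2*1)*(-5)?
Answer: 2*√721 ≈ 53.703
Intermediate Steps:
S(b, L) = -10 (S(b, L) = 2*(-5) = -10)
g = -2 (g = -6 + 4 = -2)
n(o, A) = -2*A
W = 2880 (W = (-122 + 167)*(74 - 10) = 45*64 = 2880)
√(n(8 - 1*5, -2) + W) = √(-2*(-2) + 2880) = √(4 + 2880) = √2884 = 2*√721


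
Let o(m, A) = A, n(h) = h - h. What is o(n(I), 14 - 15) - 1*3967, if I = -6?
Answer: -3968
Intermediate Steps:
n(h) = 0
o(n(I), 14 - 15) - 1*3967 = (14 - 15) - 1*3967 = -1 - 3967 = -3968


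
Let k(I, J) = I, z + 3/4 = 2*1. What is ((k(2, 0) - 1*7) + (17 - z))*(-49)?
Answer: -2107/4 ≈ -526.75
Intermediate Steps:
z = 5/4 (z = -¾ + 2*1 = -¾ + 2 = 5/4 ≈ 1.2500)
((k(2, 0) - 1*7) + (17 - z))*(-49) = ((2 - 1*7) + (17 - 1*5/4))*(-49) = ((2 - 7) + (17 - 5/4))*(-49) = (-5 + 63/4)*(-49) = (43/4)*(-49) = -2107/4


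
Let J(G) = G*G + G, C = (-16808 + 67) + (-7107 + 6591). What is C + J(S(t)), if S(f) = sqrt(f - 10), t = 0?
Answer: -17267 + I*sqrt(10) ≈ -17267.0 + 3.1623*I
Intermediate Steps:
C = -17257 (C = -16741 - 516 = -17257)
S(f) = sqrt(-10 + f)
J(G) = G + G**2 (J(G) = G**2 + G = G + G**2)
C + J(S(t)) = -17257 + sqrt(-10 + 0)*(1 + sqrt(-10 + 0)) = -17257 + sqrt(-10)*(1 + sqrt(-10)) = -17257 + (I*sqrt(10))*(1 + I*sqrt(10)) = -17257 + I*sqrt(10)*(1 + I*sqrt(10))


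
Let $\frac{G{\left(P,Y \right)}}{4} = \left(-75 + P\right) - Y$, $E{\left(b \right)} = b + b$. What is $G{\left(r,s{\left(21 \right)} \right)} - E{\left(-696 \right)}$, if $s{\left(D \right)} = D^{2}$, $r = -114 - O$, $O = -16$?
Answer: $-1064$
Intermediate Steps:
$r = -98$ ($r = -114 - -16 = -114 + 16 = -98$)
$E{\left(b \right)} = 2 b$
$G{\left(P,Y \right)} = -300 - 4 Y + 4 P$ ($G{\left(P,Y \right)} = 4 \left(\left(-75 + P\right) - Y\right) = 4 \left(-75 + P - Y\right) = -300 - 4 Y + 4 P$)
$G{\left(r,s{\left(21 \right)} \right)} - E{\left(-696 \right)} = \left(-300 - 4 \cdot 21^{2} + 4 \left(-98\right)\right) - 2 \left(-696\right) = \left(-300 - 1764 - 392\right) - -1392 = \left(-300 - 1764 - 392\right) + 1392 = -2456 + 1392 = -1064$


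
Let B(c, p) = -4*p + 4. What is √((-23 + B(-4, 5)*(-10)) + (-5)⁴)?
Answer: √762 ≈ 27.604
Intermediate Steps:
B(c, p) = 4 - 4*p
√((-23 + B(-4, 5)*(-10)) + (-5)⁴) = √((-23 + (4 - 4*5)*(-10)) + (-5)⁴) = √((-23 + (4 - 20)*(-10)) + 625) = √((-23 - 16*(-10)) + 625) = √((-23 + 160) + 625) = √(137 + 625) = √762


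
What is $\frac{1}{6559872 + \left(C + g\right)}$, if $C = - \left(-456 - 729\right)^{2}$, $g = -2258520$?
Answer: $\frac{1}{2897127} \approx 3.4517 \cdot 10^{-7}$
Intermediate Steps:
$C = -1404225$ ($C = - \left(-1185\right)^{2} = \left(-1\right) 1404225 = -1404225$)
$\frac{1}{6559872 + \left(C + g\right)} = \frac{1}{6559872 - 3662745} = \frac{1}{2897127}$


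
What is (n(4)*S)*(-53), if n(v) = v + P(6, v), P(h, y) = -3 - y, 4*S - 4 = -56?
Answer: -2067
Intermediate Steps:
S = -13 (S = 1 + (1/4)*(-56) = 1 - 14 = -13)
n(v) = -3 (n(v) = v + (-3 - v) = -3)
(n(4)*S)*(-53) = -3*(-13)*(-53) = 39*(-53) = -2067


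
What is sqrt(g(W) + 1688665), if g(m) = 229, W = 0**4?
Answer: sqrt(1688894) ≈ 1299.6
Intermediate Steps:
W = 0
sqrt(g(W) + 1688665) = sqrt(229 + 1688665) = sqrt(1688894)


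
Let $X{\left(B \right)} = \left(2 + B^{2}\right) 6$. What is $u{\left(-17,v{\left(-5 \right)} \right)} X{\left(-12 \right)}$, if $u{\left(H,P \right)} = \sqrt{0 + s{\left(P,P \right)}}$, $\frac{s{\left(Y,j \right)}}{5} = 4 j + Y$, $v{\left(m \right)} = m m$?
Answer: $21900$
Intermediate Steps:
$v{\left(m \right)} = m^{2}$
$s{\left(Y,j \right)} = 5 Y + 20 j$ ($s{\left(Y,j \right)} = 5 \left(4 j + Y\right) = 5 \left(Y + 4 j\right) = 5 Y + 20 j$)
$X{\left(B \right)} = 12 + 6 B^{2}$
$u{\left(H,P \right)} = 5 \sqrt{P}$ ($u{\left(H,P \right)} = \sqrt{0 + \left(5 P + 20 P\right)} = \sqrt{0 + 25 P} = \sqrt{25 P} = 5 \sqrt{P}$)
$u{\left(-17,v{\left(-5 \right)} \right)} X{\left(-12 \right)} = 5 \sqrt{\left(-5\right)^{2}} \left(12 + 6 \left(-12\right)^{2}\right) = 5 \sqrt{25} \left(12 + 6 \cdot 144\right) = 5 \cdot 5 \left(12 + 864\right) = 25 \cdot 876 = 21900$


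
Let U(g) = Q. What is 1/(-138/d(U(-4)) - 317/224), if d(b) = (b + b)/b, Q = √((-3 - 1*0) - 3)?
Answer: -224/15773 ≈ -0.014201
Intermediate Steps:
Q = I*√6 (Q = √((-3 + 0) - 3) = √(-3 - 3) = √(-6) = I*√6 ≈ 2.4495*I)
U(g) = I*√6
d(b) = 2 (d(b) = (2*b)/b = 2)
1/(-138/d(U(-4)) - 317/224) = 1/(-138/2 - 317/224) = 1/(-138*½ - 317*1/224) = 1/(-69 - 317/224) = 1/(-15773/224) = -224/15773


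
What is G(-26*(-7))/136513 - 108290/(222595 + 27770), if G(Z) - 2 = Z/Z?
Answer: -2956448335/6835615449 ≈ -0.43251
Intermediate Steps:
G(Z) = 3 (G(Z) = 2 + Z/Z = 2 + 1 = 3)
G(-26*(-7))/136513 - 108290/(222595 + 27770) = 3/136513 - 108290/(222595 + 27770) = 3*(1/136513) - 108290/250365 = 3/136513 - 108290*1/250365 = 3/136513 - 21658/50073 = -2956448335/6835615449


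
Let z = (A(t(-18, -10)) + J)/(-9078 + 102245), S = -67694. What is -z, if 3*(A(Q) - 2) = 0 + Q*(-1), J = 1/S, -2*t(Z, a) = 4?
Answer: -541549/18920540694 ≈ -2.8622e-5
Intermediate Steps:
t(Z, a) = -2 (t(Z, a) = -½*4 = -2)
J = -1/67694 (J = 1/(-67694) = -1/67694 ≈ -1.4772e-5)
A(Q) = 2 - Q/3 (A(Q) = 2 + (0 + Q*(-1))/3 = 2 + (0 - Q)/3 = 2 + (-Q)/3 = 2 - Q/3)
z = 541549/18920540694 (z = ((2 - ⅓*(-2)) - 1/67694)/(-9078 + 102245) = ((2 + ⅔) - 1/67694)/93167 = (8/3 - 1/67694)*(1/93167) = (541549/203082)*(1/93167) = 541549/18920540694 ≈ 2.8622e-5)
-z = -1*541549/18920540694 = -541549/18920540694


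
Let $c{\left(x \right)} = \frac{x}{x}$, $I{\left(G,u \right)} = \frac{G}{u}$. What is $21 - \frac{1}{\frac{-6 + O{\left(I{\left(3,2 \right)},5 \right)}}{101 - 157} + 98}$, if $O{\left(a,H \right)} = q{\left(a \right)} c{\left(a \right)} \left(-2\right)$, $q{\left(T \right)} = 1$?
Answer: $\frac{14420}{687} \approx 20.99$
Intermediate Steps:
$c{\left(x \right)} = 1$
$O{\left(a,H \right)} = -2$ ($O{\left(a,H \right)} = 1 \cdot 1 \left(-2\right) = 1 \left(-2\right) = -2$)
$21 - \frac{1}{\frac{-6 + O{\left(I{\left(3,2 \right)},5 \right)}}{101 - 157} + 98} = 21 - \frac{1}{\frac{-6 - 2}{101 - 157} + 98} = 21 - \frac{1}{- \frac{8}{-56} + 98} = 21 - \frac{1}{\left(-8\right) \left(- \frac{1}{56}\right) + 98} = 21 - \frac{1}{\frac{1}{7} + 98} = 21 - \frac{1}{\frac{687}{7}} = 21 - \frac{7}{687} = \frac{14420}{687}$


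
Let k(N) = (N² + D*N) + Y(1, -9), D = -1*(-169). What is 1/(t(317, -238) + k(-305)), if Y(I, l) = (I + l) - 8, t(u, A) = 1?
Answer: 1/41465 ≈ 2.4117e-5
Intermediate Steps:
Y(I, l) = -8 + I + l
D = 169
k(N) = -16 + N² + 169*N (k(N) = (N² + 169*N) + (-8 + 1 - 9) = (N² + 169*N) - 16 = -16 + N² + 169*N)
1/(t(317, -238) + k(-305)) = 1/(1 + (-16 + (-305)² + 169*(-305))) = 1/(1 + (-16 + 93025 - 51545)) = 1/(1 + 41464) = 1/41465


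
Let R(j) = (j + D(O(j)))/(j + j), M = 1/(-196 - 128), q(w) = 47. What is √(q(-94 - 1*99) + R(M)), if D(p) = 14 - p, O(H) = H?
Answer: I*√2221 ≈ 47.128*I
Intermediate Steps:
M = -1/324 (M = 1/(-324) = -1/324 ≈ -0.0030864)
R(j) = 7/j (R(j) = (j + (14 - j))/(j + j) = 14/((2*j)) = 14*(1/(2*j)) = 7/j)
√(q(-94 - 1*99) + R(M)) = √(47 + 7/(-1/324)) = √(47 + 7*(-324)) = √(47 - 2268) = √(-2221) = I*√2221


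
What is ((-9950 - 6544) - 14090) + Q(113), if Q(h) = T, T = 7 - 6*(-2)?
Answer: -30565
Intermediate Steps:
T = 19 (T = 7 + 12 = 19)
Q(h) = 19
((-9950 - 6544) - 14090) + Q(113) = ((-9950 - 6544) - 14090) + 19 = (-16494 - 14090) + 19 = -30584 + 19 = -30565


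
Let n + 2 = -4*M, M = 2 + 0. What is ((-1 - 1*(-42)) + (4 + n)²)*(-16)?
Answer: -1232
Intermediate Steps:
M = 2
n = -10 (n = -2 - 4*2 = -2 - 8 = -10)
((-1 - 1*(-42)) + (4 + n)²)*(-16) = ((-1 - 1*(-42)) + (4 - 10)²)*(-16) = ((-1 + 42) + (-6)²)*(-16) = (41 + 36)*(-16) = 77*(-16) = -1232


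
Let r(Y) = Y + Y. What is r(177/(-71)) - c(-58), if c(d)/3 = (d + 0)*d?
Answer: -716886/71 ≈ -10097.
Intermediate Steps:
c(d) = 3*d² (c(d) = 3*((d + 0)*d) = 3*(d*d) = 3*d²)
r(Y) = 2*Y
r(177/(-71)) - c(-58) = 2*(177/(-71)) - 3*(-58)² = 2*(177*(-1/71)) - 3*3364 = 2*(-177/71) - 1*10092 = -354/71 - 10092 = -716886/71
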